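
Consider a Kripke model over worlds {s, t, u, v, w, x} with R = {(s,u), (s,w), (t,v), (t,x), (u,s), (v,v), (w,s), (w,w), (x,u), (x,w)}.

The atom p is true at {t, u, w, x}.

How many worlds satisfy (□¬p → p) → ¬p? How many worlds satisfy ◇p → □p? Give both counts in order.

2 and 4

For (□¬p → p) → ¬p:
s: □¬p → p is T, ¬p is T. ✓
t: □¬p → p is T, ¬p is F. ✗
u: □¬p → p is T, ¬p is F. ✗
v: □¬p → p is F, ¬p is T. ✓
w: □¬p → p is T, ¬p is F. ✗
x: □¬p → p is T, ¬p is F. ✗
— 2 worlds.
For ◇p → □p:
s: ◇p is T, □p is T. ✓
t: ◇p is T, □p is F. ✗
u: ◇p is F, □p is F. ✓
v: ◇p is F, □p is F. ✓
w: ◇p is T, □p is F. ✗
x: ◇p is T, □p is T. ✓
— 4 worlds.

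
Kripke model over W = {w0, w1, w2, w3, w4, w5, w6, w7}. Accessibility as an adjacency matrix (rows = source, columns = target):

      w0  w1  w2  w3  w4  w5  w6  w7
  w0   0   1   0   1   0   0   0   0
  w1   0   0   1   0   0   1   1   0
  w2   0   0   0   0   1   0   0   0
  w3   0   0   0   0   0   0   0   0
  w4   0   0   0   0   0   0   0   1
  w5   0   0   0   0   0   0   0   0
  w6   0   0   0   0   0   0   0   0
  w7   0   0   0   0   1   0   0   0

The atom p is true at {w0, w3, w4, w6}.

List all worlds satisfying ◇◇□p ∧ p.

{w0}

w0: ◇◇□p is T, p is T. ✓
w1: ◇◇□p is F, p is F. ✗
w2: ◇◇□p is T, p is F. ✗
w3: ◇◇□p is F, p is T. ✗
w4: ◇◇□p is F, p is T. ✗
w5: ◇◇□p is F, p is F. ✗
w6: ◇◇□p is F, p is T. ✗
w7: ◇◇□p is T, p is F. ✗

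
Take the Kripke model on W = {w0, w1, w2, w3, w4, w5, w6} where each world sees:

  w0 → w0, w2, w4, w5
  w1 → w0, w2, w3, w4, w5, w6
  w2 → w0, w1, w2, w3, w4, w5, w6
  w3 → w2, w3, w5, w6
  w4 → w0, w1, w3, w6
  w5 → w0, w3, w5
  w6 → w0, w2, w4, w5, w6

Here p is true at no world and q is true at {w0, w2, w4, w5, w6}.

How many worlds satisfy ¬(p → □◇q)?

w0: p → □◇q is T. ✗
w1: p → □◇q is T. ✗
w2: p → □◇q is T. ✗
w3: p → □◇q is T. ✗
w4: p → □◇q is T. ✗
w5: p → □◇q is T. ✗
w6: p → □◇q is T. ✗
Satisfying worlds: ∅.

0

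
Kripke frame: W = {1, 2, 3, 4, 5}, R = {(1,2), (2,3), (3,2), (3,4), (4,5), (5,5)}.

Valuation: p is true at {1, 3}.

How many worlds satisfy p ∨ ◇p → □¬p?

4

1: p ∨ ◇p is T, □¬p is T. ✓
2: p ∨ ◇p is T, □¬p is F. ✗
3: p ∨ ◇p is T, □¬p is T. ✓
4: p ∨ ◇p is F, □¬p is T. ✓
5: p ∨ ◇p is F, □¬p is T. ✓
Satisfying worlds: {1, 3, 4, 5}.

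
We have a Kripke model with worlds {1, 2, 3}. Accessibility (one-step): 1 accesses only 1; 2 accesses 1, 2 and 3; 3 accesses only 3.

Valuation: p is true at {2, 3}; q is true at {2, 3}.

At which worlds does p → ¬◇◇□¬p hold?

1: p is F, ¬◇◇□¬p is F. ✓
2: p is T, ¬◇◇□¬p is F. ✗
3: p is T, ¬◇◇□¬p is T. ✓

{1, 3}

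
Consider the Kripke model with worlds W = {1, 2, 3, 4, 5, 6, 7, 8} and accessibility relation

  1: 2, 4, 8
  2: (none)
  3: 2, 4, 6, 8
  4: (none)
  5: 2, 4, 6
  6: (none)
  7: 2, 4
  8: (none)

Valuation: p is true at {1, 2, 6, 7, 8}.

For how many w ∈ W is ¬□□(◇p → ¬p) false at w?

8

1: □□(◇p → ¬p) is T. ✗
2: □□(◇p → ¬p) is T. ✗
3: □□(◇p → ¬p) is T. ✗
4: □□(◇p → ¬p) is T. ✗
5: □□(◇p → ¬p) is T. ✗
6: □□(◇p → ¬p) is T. ✗
7: □□(◇p → ¬p) is T. ✗
8: □□(◇p → ¬p) is T. ✗
Satisfying worlds: ∅.
So ¬□□(◇p → ¬p) fails at the other 8 worlds.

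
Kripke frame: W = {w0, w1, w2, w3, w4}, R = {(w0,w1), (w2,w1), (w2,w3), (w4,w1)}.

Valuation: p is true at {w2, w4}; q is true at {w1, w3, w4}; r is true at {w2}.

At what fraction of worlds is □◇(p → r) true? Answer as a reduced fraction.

w0: successors {w1}; ◇(p → r) there: w1:F. ✗
w1: no successors, so □◇(p → r) holds vacuously. ✓
w2: successors {w1, w3}; ◇(p → r) there: w1:F, w3:F. ✗
w3: no successors, so □◇(p → r) holds vacuously. ✓
w4: successors {w1}; ◇(p → r) there: w1:F. ✗
That's 2 of 5 worlds, so 2/5.

2/5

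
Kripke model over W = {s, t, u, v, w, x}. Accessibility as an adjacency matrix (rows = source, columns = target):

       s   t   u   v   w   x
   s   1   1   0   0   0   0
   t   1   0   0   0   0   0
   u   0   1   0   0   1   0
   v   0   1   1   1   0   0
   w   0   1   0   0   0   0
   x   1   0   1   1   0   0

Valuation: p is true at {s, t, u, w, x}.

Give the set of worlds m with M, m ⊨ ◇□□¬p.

s: successors {s, t}; □□¬p there: s:F, t:F. ✗
t: successors {s}; □□¬p there: s:F. ✗
u: successors {t, w}; □□¬p there: t:F, w:F. ✗
v: successors {t, u, v}; □□¬p there: t:F, u:F, v:F. ✗
w: successors {t}; □□¬p there: t:F. ✗
x: successors {s, u, v}; □□¬p there: s:F, u:F, v:F. ✗

∅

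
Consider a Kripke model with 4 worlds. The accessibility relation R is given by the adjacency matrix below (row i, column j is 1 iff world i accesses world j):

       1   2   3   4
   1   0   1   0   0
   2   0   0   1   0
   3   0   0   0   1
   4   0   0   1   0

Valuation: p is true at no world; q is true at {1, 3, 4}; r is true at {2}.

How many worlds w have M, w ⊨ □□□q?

4

1: successors {2}; □□q there: 2:T. ✓
2: successors {3}; □□q there: 3:T. ✓
3: successors {4}; □□q there: 4:T. ✓
4: successors {3}; □□q there: 3:T. ✓
Satisfying worlds: {1, 2, 3, 4}.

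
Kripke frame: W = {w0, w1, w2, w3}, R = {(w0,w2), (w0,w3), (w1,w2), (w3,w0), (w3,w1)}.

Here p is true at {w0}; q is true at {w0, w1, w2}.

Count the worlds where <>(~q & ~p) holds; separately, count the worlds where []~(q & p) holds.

For <>(~q & ~p):
w0: successors {w2, w3}; ~q & ~p there: w2:F, w3:T. ✓
w1: successors {w2}; ~q & ~p there: w2:F. ✗
w2: no successors, so <>(~q & ~p) fails. ✗
w3: successors {w0, w1}; ~q & ~p there: w0:F, w1:F. ✗
— 1 world.
For []~(q & p):
w0: successors {w2, w3}; ~(q & p) there: w2:T, w3:T. ✓
w1: successors {w2}; ~(q & p) there: w2:T. ✓
w2: no successors, so []~(q & p) holds vacuously. ✓
w3: successors {w0, w1}; ~(q & p) there: w0:F, w1:T. ✗
— 3 worlds.

1 and 3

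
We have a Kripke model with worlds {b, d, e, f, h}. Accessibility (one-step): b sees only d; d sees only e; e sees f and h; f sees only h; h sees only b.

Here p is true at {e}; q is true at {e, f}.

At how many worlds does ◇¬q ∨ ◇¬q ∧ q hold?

4

b: ◇¬q is T, ◇¬q ∧ q is F. ✓
d: ◇¬q is F, ◇¬q ∧ q is F. ✗
e: ◇¬q is T, ◇¬q ∧ q is T. ✓
f: ◇¬q is T, ◇¬q ∧ q is T. ✓
h: ◇¬q is T, ◇¬q ∧ q is F. ✓
Satisfying worlds: {b, e, f, h}.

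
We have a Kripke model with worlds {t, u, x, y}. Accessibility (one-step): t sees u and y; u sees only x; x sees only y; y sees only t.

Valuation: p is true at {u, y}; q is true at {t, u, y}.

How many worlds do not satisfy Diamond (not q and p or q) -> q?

1

t: Diamond (not q and p or q) is T, q is T. ✓
u: Diamond (not q and p or q) is F, q is T. ✓
x: Diamond (not q and p or q) is T, q is F. ✗
y: Diamond (not q and p or q) is T, q is T. ✓
Satisfying worlds: {t, u, y}.
So Diamond (not q and p or q) -> q fails at the other 1 world.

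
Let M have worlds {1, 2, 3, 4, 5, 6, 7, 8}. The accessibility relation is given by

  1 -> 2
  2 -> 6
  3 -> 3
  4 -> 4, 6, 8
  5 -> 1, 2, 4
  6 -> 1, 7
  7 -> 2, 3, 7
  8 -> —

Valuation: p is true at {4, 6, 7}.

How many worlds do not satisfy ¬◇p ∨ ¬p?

1: ¬◇p is T, ¬p is T. ✓
2: ¬◇p is F, ¬p is T. ✓
3: ¬◇p is T, ¬p is T. ✓
4: ¬◇p is F, ¬p is F. ✗
5: ¬◇p is F, ¬p is T. ✓
6: ¬◇p is F, ¬p is F. ✗
7: ¬◇p is F, ¬p is F. ✗
8: ¬◇p is T, ¬p is T. ✓
Satisfying worlds: {1, 2, 3, 5, 8}.
So ¬◇p ∨ ¬p fails at the other 3 worlds.

3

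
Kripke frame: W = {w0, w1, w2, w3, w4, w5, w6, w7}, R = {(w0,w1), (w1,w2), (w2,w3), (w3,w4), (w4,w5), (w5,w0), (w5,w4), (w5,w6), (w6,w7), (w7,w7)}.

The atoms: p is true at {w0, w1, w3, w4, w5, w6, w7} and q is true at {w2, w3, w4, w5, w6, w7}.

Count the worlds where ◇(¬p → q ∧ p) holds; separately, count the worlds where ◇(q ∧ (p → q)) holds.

For ◇(¬p → q ∧ p):
w0: successors {w1}; ¬p → q ∧ p there: w1:T. ✓
w1: successors {w2}; ¬p → q ∧ p there: w2:F. ✗
w2: successors {w3}; ¬p → q ∧ p there: w3:T. ✓
w3: successors {w4}; ¬p → q ∧ p there: w4:T. ✓
w4: successors {w5}; ¬p → q ∧ p there: w5:T. ✓
w5: successors {w0, w4, w6}; ¬p → q ∧ p there: w0:T, w4:T, w6:T. ✓
w6: successors {w7}; ¬p → q ∧ p there: w7:T. ✓
w7: successors {w7}; ¬p → q ∧ p there: w7:T. ✓
— 7 worlds.
For ◇(q ∧ (p → q)):
w0: successors {w1}; q ∧ (p → q) there: w1:F. ✗
w1: successors {w2}; q ∧ (p → q) there: w2:T. ✓
w2: successors {w3}; q ∧ (p → q) there: w3:T. ✓
w3: successors {w4}; q ∧ (p → q) there: w4:T. ✓
w4: successors {w5}; q ∧ (p → q) there: w5:T. ✓
w5: successors {w0, w4, w6}; q ∧ (p → q) there: w0:F, w4:T, w6:T. ✓
w6: successors {w7}; q ∧ (p → q) there: w7:T. ✓
w7: successors {w7}; q ∧ (p → q) there: w7:T. ✓
— 7 worlds.

7 and 7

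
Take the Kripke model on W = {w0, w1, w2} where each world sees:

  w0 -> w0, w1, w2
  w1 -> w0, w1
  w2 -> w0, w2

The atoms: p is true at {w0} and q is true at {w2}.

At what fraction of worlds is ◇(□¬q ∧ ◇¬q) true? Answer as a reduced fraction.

w0: successors {w0, w1, w2}; □¬q ∧ ◇¬q there: w0:F, w1:T, w2:F. ✓
w1: successors {w0, w1}; □¬q ∧ ◇¬q there: w0:F, w1:T. ✓
w2: successors {w0, w2}; □¬q ∧ ◇¬q there: w0:F, w2:F. ✗
That's 2 of 3 worlds, so 2/3.

2/3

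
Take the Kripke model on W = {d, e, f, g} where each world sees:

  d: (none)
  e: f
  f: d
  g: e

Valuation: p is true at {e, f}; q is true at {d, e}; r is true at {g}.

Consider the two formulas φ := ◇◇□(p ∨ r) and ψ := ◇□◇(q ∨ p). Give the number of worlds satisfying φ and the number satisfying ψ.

For ◇◇□(p ∨ r):
d: no successors, so ◇◇□(p ∨ r) fails. ✗
e: successors {f}; ◇□(p ∨ r) there: f:T. ✓
f: successors {d}; ◇□(p ∨ r) there: d:F. ✗
g: successors {e}; ◇□(p ∨ r) there: e:F. ✗
— 1 world.
For ◇□◇(q ∨ p):
d: no successors, so ◇□◇(q ∨ p) fails. ✗
e: successors {f}; □◇(q ∨ p) there: f:F. ✗
f: successors {d}; □◇(q ∨ p) there: d:T. ✓
g: successors {e}; □◇(q ∨ p) there: e:T. ✓
— 2 worlds.

1 and 2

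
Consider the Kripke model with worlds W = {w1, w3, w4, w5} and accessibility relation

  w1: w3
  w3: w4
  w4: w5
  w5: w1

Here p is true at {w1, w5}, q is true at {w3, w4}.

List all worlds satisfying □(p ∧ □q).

{w5}

w1: successors {w3}; p ∧ □q there: w3:F. ✗
w3: successors {w4}; p ∧ □q there: w4:F. ✗
w4: successors {w5}; p ∧ □q there: w5:F. ✗
w5: successors {w1}; p ∧ □q there: w1:T. ✓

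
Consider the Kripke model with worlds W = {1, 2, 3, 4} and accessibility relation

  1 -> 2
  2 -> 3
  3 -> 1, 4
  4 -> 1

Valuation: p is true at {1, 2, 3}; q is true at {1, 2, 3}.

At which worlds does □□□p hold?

1: successors {2}; □□p there: 2:F. ✗
2: successors {3}; □□p there: 3:T. ✓
3: successors {1, 4}; □□p there: 1:T, 4:T. ✓
4: successors {1}; □□p there: 1:T. ✓

{2, 3, 4}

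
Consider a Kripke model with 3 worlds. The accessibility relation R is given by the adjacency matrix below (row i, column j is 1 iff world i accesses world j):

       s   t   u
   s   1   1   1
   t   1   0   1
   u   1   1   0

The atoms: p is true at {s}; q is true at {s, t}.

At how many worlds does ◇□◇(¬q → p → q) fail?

s: successors {s, t, u}; □◇(¬q → p → q) there: s:T, t:T, u:T. ✓
t: successors {s, u}; □◇(¬q → p → q) there: s:T, u:T. ✓
u: successors {s, t}; □◇(¬q → p → q) there: s:T, t:T. ✓
Satisfying worlds: {s, t, u}.
So ◇□◇(¬q → p → q) fails at the other 0 worlds.

0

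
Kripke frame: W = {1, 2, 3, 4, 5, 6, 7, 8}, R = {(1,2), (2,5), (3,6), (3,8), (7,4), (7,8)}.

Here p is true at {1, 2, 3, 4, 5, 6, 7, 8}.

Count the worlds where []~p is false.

1: successors {2}; ~p there: 2:F. ✗
2: successors {5}; ~p there: 5:F. ✗
3: successors {6, 8}; ~p there: 6:F, 8:F. ✗
4: no successors, so []~p holds vacuously. ✓
5: no successors, so []~p holds vacuously. ✓
6: no successors, so []~p holds vacuously. ✓
7: successors {4, 8}; ~p there: 4:F, 8:F. ✗
8: no successors, so []~p holds vacuously. ✓
Satisfying worlds: {4, 5, 6, 8}.
So []~p fails at the other 4 worlds.

4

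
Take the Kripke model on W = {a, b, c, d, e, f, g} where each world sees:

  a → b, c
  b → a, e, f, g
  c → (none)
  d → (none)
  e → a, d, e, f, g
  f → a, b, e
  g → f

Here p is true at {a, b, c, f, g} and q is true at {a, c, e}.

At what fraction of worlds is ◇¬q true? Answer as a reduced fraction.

a: successors {b, c}; ¬q there: b:T, c:F. ✓
b: successors {a, e, f, g}; ¬q there: a:F, e:F, f:T, g:T. ✓
c: no successors, so ◇¬q fails. ✗
d: no successors, so ◇¬q fails. ✗
e: successors {a, d, e, f, g}; ¬q there: a:F, d:T, e:F, f:T, g:T. ✓
f: successors {a, b, e}; ¬q there: a:F, b:T, e:F. ✓
g: successors {f}; ¬q there: f:T. ✓
That's 5 of 7 worlds, so 5/7.

5/7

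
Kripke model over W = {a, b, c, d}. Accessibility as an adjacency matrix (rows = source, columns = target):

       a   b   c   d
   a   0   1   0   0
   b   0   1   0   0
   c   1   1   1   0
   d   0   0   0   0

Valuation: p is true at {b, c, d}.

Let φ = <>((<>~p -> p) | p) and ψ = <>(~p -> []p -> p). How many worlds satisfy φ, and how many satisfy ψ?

For <>((<>~p -> p) | p):
a: successors {b}; (<>~p -> p) | p there: b:T. ✓
b: successors {b}; (<>~p -> p) | p there: b:T. ✓
c: successors {a, b, c}; (<>~p -> p) | p there: a:T, b:T, c:T. ✓
d: no successors, so <>((<>~p -> p) | p) fails. ✗
— 3 worlds.
For <>(~p -> []p -> p):
a: successors {b}; ~p -> []p -> p there: b:T. ✓
b: successors {b}; ~p -> []p -> p there: b:T. ✓
c: successors {a, b, c}; ~p -> []p -> p there: a:F, b:T, c:T. ✓
d: no successors, so <>(~p -> []p -> p) fails. ✗
— 3 worlds.

3 and 3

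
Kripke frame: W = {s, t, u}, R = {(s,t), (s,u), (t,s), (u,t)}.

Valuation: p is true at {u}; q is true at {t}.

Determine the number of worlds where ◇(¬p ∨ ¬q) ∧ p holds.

1

s: ◇(¬p ∨ ¬q) is T, p is F. ✗
t: ◇(¬p ∨ ¬q) is T, p is F. ✗
u: ◇(¬p ∨ ¬q) is T, p is T. ✓
Satisfying worlds: {u}.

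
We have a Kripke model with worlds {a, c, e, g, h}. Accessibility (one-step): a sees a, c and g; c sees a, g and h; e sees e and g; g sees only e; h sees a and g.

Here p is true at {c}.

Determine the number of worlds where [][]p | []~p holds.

4

a: [][]p is F, []~p is F. ✗
c: [][]p is F, []~p is T. ✓
e: [][]p is F, []~p is T. ✓
g: [][]p is F, []~p is T. ✓
h: [][]p is F, []~p is T. ✓
Satisfying worlds: {c, e, g, h}.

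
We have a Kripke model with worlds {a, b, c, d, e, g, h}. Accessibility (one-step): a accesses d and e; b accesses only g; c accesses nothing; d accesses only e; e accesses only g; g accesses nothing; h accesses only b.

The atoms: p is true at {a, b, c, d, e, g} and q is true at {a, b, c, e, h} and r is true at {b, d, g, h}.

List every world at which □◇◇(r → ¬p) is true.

a: successors {d, e}; ◇◇(r → ¬p) there: d:F, e:F. ✗
b: successors {g}; ◇◇(r → ¬p) there: g:F. ✗
c: no successors, so □◇◇(r → ¬p) holds vacuously. ✓
d: successors {e}; ◇◇(r → ¬p) there: e:F. ✗
e: successors {g}; ◇◇(r → ¬p) there: g:F. ✗
g: no successors, so □◇◇(r → ¬p) holds vacuously. ✓
h: successors {b}; ◇◇(r → ¬p) there: b:F. ✗

{c, g}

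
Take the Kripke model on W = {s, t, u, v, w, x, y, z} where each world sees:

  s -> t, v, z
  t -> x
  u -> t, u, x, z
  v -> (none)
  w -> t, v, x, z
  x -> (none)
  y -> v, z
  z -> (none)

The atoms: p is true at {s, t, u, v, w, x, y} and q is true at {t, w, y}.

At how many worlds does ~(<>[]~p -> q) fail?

s: <>[]~p -> q is F. ✓
t: <>[]~p -> q is T. ✗
u: <>[]~p -> q is F. ✓
v: <>[]~p -> q is T. ✗
w: <>[]~p -> q is T. ✗
x: <>[]~p -> q is T. ✗
y: <>[]~p -> q is T. ✗
z: <>[]~p -> q is T. ✗
Satisfying worlds: {s, u}.
So ~(<>[]~p -> q) fails at the other 6 worlds.

6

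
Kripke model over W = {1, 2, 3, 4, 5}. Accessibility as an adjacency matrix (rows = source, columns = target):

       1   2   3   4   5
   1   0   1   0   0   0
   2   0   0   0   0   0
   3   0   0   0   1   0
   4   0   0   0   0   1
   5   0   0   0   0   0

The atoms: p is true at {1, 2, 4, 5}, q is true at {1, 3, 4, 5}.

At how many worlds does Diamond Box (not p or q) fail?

1: successors {2}; Box (not p or q) there: 2:T. ✓
2: no successors, so Diamond Box (not p or q) fails. ✗
3: successors {4}; Box (not p or q) there: 4:T. ✓
4: successors {5}; Box (not p or q) there: 5:T. ✓
5: no successors, so Diamond Box (not p or q) fails. ✗
Satisfying worlds: {1, 3, 4}.
So Diamond Box (not p or q) fails at the other 2 worlds.

2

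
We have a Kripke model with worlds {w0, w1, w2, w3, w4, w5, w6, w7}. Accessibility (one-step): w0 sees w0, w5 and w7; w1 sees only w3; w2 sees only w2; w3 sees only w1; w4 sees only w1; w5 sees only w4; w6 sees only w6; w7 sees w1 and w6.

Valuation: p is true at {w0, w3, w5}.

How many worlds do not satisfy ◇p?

6

w0: successors {w0, w5, w7}; p there: w0:T, w5:T, w7:F. ✓
w1: successors {w3}; p there: w3:T. ✓
w2: successors {w2}; p there: w2:F. ✗
w3: successors {w1}; p there: w1:F. ✗
w4: successors {w1}; p there: w1:F. ✗
w5: successors {w4}; p there: w4:F. ✗
w6: successors {w6}; p there: w6:F. ✗
w7: successors {w1, w6}; p there: w1:F, w6:F. ✗
Satisfying worlds: {w0, w1}.
So ◇p fails at the other 6 worlds.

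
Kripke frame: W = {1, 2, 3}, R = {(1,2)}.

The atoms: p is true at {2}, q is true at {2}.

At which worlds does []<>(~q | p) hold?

1: successors {2}; <>(~q | p) there: 2:F. ✗
2: no successors, so []<>(~q | p) holds vacuously. ✓
3: no successors, so []<>(~q | p) holds vacuously. ✓

{2, 3}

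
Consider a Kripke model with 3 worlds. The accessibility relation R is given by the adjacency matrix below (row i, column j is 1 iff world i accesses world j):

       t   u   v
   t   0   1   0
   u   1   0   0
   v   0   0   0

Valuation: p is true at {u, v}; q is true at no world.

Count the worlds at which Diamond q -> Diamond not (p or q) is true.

3

t: Diamond q is F, Diamond not (p or q) is F. ✓
u: Diamond q is F, Diamond not (p or q) is T. ✓
v: Diamond q is F, Diamond not (p or q) is F. ✓
Satisfying worlds: {t, u, v}.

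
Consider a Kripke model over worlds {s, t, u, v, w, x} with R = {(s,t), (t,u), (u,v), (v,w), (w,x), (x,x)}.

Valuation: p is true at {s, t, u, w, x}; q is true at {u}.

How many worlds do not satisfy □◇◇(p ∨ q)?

s: successors {t}; ◇◇(p ∨ q) there: t:F. ✗
t: successors {u}; ◇◇(p ∨ q) there: u:T. ✓
u: successors {v}; ◇◇(p ∨ q) there: v:T. ✓
v: successors {w}; ◇◇(p ∨ q) there: w:T. ✓
w: successors {x}; ◇◇(p ∨ q) there: x:T. ✓
x: successors {x}; ◇◇(p ∨ q) there: x:T. ✓
Satisfying worlds: {t, u, v, w, x}.
So □◇◇(p ∨ q) fails at the other 1 world.

1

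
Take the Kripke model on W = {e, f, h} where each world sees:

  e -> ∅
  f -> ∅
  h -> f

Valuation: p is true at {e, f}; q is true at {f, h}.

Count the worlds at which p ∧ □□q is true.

e: p is T, □□q is T. ✓
f: p is T, □□q is T. ✓
h: p is F, □□q is T. ✗
Satisfying worlds: {e, f}.

2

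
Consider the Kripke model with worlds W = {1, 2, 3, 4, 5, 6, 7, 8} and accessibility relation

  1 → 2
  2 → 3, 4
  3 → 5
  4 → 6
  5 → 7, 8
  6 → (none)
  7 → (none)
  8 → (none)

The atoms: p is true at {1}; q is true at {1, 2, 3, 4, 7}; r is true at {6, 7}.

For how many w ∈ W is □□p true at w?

5

1: successors {2}; □p there: 2:F. ✗
2: successors {3, 4}; □p there: 3:F, 4:F. ✗
3: successors {5}; □p there: 5:F. ✗
4: successors {6}; □p there: 6:T. ✓
5: successors {7, 8}; □p there: 7:T, 8:T. ✓
6: no successors, so □□p holds vacuously. ✓
7: no successors, so □□p holds vacuously. ✓
8: no successors, so □□p holds vacuously. ✓
Satisfying worlds: {4, 5, 6, 7, 8}.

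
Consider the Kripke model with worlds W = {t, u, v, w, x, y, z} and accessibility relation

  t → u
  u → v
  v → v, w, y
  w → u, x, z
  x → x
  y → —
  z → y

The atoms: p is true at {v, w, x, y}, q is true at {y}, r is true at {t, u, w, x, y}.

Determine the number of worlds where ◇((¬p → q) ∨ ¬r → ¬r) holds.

t: successors {u}; (¬p → q) ∨ ¬r → ¬r there: u:T. ✓
u: successors {v}; (¬p → q) ∨ ¬r → ¬r there: v:T. ✓
v: successors {v, w, y}; (¬p → q) ∨ ¬r → ¬r there: v:T, w:F, y:F. ✓
w: successors {u, x, z}; (¬p → q) ∨ ¬r → ¬r there: u:T, x:F, z:T. ✓
x: successors {x}; (¬p → q) ∨ ¬r → ¬r there: x:F. ✗
y: no successors, so ◇((¬p → q) ∨ ¬r → ¬r) fails. ✗
z: successors {y}; (¬p → q) ∨ ¬r → ¬r there: y:F. ✗
Satisfying worlds: {t, u, v, w}.

4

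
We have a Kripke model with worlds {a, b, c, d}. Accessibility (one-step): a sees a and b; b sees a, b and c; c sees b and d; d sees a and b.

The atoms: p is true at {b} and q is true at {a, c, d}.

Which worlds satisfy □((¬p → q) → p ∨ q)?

a: successors {a, b}; (¬p → q) → p ∨ q there: a:T, b:T. ✓
b: successors {a, b, c}; (¬p → q) → p ∨ q there: a:T, b:T, c:T. ✓
c: successors {b, d}; (¬p → q) → p ∨ q there: b:T, d:T. ✓
d: successors {a, b}; (¬p → q) → p ∨ q there: a:T, b:T. ✓

{a, b, c, d}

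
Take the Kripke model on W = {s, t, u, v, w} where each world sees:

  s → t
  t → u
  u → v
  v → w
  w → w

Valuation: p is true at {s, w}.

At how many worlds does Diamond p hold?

s: successors {t}; p there: t:F. ✗
t: successors {u}; p there: u:F. ✗
u: successors {v}; p there: v:F. ✗
v: successors {w}; p there: w:T. ✓
w: successors {w}; p there: w:T. ✓
Satisfying worlds: {v, w}.

2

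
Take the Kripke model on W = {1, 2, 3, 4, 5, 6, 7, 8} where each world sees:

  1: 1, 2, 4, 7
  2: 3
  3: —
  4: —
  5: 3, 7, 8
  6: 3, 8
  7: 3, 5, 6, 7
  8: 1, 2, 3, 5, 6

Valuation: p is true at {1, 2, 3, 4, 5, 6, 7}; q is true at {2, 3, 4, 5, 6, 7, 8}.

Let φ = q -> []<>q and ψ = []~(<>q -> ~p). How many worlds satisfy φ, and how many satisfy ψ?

For q -> []<>q:
1: q is F, []<>q is F. ✓
2: q is T, []<>q is F. ✗
3: q is T, []<>q is T. ✓
4: q is T, []<>q is T. ✓
5: q is T, []<>q is F. ✗
6: q is T, []<>q is F. ✗
7: q is T, []<>q is F. ✗
8: q is T, []<>q is F. ✗
— 3 worlds.
For []~(<>q -> ~p):
1: successors {1, 2, 4, 7}; ~(<>q -> ~p) there: 1:T, 2:T, 4:F, 7:T. ✗
2: successors {3}; ~(<>q -> ~p) there: 3:F. ✗
3: no successors, so []~(<>q -> ~p) holds vacuously. ✓
4: no successors, so []~(<>q -> ~p) holds vacuously. ✓
5: successors {3, 7, 8}; ~(<>q -> ~p) there: 3:F, 7:T, 8:F. ✗
6: successors {3, 8}; ~(<>q -> ~p) there: 3:F, 8:F. ✗
7: successors {3, 5, 6, 7}; ~(<>q -> ~p) there: 3:F, 5:T, 6:T, 7:T. ✗
8: successors {1, 2, 3, 5, 6}; ~(<>q -> ~p) there: 1:T, 2:T, 3:F, 5:T, 6:T. ✗
— 2 worlds.

3 and 2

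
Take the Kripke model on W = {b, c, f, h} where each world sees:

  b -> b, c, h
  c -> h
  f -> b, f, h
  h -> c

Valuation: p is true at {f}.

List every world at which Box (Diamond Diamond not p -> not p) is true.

{b, c, h}

b: successors {b, c, h}; Diamond Diamond not p -> not p there: b:T, c:T, h:T. ✓
c: successors {h}; Diamond Diamond not p -> not p there: h:T. ✓
f: successors {b, f, h}; Diamond Diamond not p -> not p there: b:T, f:F, h:T. ✗
h: successors {c}; Diamond Diamond not p -> not p there: c:T. ✓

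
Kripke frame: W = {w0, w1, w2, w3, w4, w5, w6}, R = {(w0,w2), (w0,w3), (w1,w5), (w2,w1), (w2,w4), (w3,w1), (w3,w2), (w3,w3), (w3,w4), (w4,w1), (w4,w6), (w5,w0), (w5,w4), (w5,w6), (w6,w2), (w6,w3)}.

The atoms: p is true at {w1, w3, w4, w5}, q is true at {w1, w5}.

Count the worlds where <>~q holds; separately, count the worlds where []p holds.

6 and 2

For <>~q:
w0: successors {w2, w3}; ~q there: w2:T, w3:T. ✓
w1: successors {w5}; ~q there: w5:F. ✗
w2: successors {w1, w4}; ~q there: w1:F, w4:T. ✓
w3: successors {w1, w2, w3, w4}; ~q there: w1:F, w2:T, w3:T, w4:T. ✓
w4: successors {w1, w6}; ~q there: w1:F, w6:T. ✓
w5: successors {w0, w4, w6}; ~q there: w0:T, w4:T, w6:T. ✓
w6: successors {w2, w3}; ~q there: w2:T, w3:T. ✓
— 6 worlds.
For []p:
w0: successors {w2, w3}; p there: w2:F, w3:T. ✗
w1: successors {w5}; p there: w5:T. ✓
w2: successors {w1, w4}; p there: w1:T, w4:T. ✓
w3: successors {w1, w2, w3, w4}; p there: w1:T, w2:F, w3:T, w4:T. ✗
w4: successors {w1, w6}; p there: w1:T, w6:F. ✗
w5: successors {w0, w4, w6}; p there: w0:F, w4:T, w6:F. ✗
w6: successors {w2, w3}; p there: w2:F, w3:T. ✗
— 2 worlds.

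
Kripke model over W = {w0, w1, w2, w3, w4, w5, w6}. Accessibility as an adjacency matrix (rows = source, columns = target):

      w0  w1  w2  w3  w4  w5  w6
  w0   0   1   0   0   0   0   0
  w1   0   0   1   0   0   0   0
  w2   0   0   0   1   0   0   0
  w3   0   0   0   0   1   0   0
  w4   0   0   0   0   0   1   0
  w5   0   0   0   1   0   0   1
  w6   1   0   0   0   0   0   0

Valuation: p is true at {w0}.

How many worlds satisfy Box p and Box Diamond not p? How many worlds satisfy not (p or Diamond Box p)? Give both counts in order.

For Box p and Box Diamond not p:
w0: Box p is F, Box Diamond not p is T. ✗
w1: Box p is F, Box Diamond not p is T. ✗
w2: Box p is F, Box Diamond not p is T. ✗
w3: Box p is F, Box Diamond not p is T. ✗
w4: Box p is F, Box Diamond not p is T. ✗
w5: Box p is F, Box Diamond not p is F. ✗
w6: Box p is T, Box Diamond not p is T. ✓
— 1 world.
For not (p or Diamond Box p):
w0: p or Diamond Box p is T. ✗
w1: p or Diamond Box p is F. ✓
w2: p or Diamond Box p is F. ✓
w3: p or Diamond Box p is F. ✓
w4: p or Diamond Box p is F. ✓
w5: p or Diamond Box p is T. ✗
w6: p or Diamond Box p is F. ✓
— 5 worlds.

1 and 5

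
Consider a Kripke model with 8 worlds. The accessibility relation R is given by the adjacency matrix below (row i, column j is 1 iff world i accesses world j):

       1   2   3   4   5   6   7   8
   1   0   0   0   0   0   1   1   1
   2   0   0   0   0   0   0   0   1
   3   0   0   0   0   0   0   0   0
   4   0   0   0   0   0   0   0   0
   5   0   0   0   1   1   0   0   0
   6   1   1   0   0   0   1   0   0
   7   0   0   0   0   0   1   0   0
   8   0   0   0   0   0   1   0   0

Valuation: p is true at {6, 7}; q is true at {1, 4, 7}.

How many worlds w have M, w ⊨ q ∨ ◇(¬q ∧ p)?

1: q is T, ◇(¬q ∧ p) is T. ✓
2: q is F, ◇(¬q ∧ p) is F. ✗
3: q is F, ◇(¬q ∧ p) is F. ✗
4: q is T, ◇(¬q ∧ p) is F. ✓
5: q is F, ◇(¬q ∧ p) is F. ✗
6: q is F, ◇(¬q ∧ p) is T. ✓
7: q is T, ◇(¬q ∧ p) is T. ✓
8: q is F, ◇(¬q ∧ p) is T. ✓
Satisfying worlds: {1, 4, 6, 7, 8}.

5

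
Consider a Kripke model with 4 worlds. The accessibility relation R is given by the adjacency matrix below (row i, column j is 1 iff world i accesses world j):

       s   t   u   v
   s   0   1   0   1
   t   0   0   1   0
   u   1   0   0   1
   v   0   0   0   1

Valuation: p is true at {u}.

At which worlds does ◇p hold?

s: successors {t, v}; p there: t:F, v:F. ✗
t: successors {u}; p there: u:T. ✓
u: successors {s, v}; p there: s:F, v:F. ✗
v: successors {v}; p there: v:F. ✗

{t}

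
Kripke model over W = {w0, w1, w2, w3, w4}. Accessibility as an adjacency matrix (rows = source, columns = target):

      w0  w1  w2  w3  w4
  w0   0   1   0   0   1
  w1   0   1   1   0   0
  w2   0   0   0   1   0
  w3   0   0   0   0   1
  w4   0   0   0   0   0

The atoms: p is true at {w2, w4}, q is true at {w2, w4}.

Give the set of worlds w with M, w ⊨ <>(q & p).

{w0, w1, w3}

w0: successors {w1, w4}; q & p there: w1:F, w4:T. ✓
w1: successors {w1, w2}; q & p there: w1:F, w2:T. ✓
w2: successors {w3}; q & p there: w3:F. ✗
w3: successors {w4}; q & p there: w4:T. ✓
w4: no successors, so <>(q & p) fails. ✗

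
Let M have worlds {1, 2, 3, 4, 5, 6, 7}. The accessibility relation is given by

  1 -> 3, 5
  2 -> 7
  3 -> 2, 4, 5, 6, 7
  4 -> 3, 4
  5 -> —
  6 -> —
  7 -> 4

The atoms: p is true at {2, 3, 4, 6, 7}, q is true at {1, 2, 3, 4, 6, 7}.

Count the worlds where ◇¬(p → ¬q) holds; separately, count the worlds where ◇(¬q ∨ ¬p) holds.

For ◇¬(p → ¬q):
1: successors {3, 5}; ¬(p → ¬q) there: 3:T, 5:F. ✓
2: successors {7}; ¬(p → ¬q) there: 7:T. ✓
3: successors {2, 4, 5, 6, 7}; ¬(p → ¬q) there: 2:T, 4:T, 5:F, 6:T, 7:T. ✓
4: successors {3, 4}; ¬(p → ¬q) there: 3:T, 4:T. ✓
5: no successors, so ◇¬(p → ¬q) fails. ✗
6: no successors, so ◇¬(p → ¬q) fails. ✗
7: successors {4}; ¬(p → ¬q) there: 4:T. ✓
— 5 worlds.
For ◇(¬q ∨ ¬p):
1: successors {3, 5}; ¬q ∨ ¬p there: 3:F, 5:T. ✓
2: successors {7}; ¬q ∨ ¬p there: 7:F. ✗
3: successors {2, 4, 5, 6, 7}; ¬q ∨ ¬p there: 2:F, 4:F, 5:T, 6:F, 7:F. ✓
4: successors {3, 4}; ¬q ∨ ¬p there: 3:F, 4:F. ✗
5: no successors, so ◇(¬q ∨ ¬p) fails. ✗
6: no successors, so ◇(¬q ∨ ¬p) fails. ✗
7: successors {4}; ¬q ∨ ¬p there: 4:F. ✗
— 2 worlds.

5 and 2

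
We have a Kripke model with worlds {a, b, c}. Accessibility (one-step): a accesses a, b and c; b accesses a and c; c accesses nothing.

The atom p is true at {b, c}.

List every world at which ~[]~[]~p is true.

a: []~[]~p is F. ✓
b: []~[]~p is F. ✓
c: []~[]~p is T. ✗

{a, b}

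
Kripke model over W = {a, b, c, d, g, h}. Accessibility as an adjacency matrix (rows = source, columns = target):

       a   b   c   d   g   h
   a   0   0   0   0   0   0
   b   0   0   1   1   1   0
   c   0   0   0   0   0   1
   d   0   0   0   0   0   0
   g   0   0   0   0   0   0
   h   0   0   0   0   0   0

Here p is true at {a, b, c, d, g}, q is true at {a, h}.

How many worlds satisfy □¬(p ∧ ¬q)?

a: no successors, so □¬(p ∧ ¬q) holds vacuously. ✓
b: successors {c, d, g}; ¬(p ∧ ¬q) there: c:F, d:F, g:F. ✗
c: successors {h}; ¬(p ∧ ¬q) there: h:T. ✓
d: no successors, so □¬(p ∧ ¬q) holds vacuously. ✓
g: no successors, so □¬(p ∧ ¬q) holds vacuously. ✓
h: no successors, so □¬(p ∧ ¬q) holds vacuously. ✓
Satisfying worlds: {a, c, d, g, h}.

5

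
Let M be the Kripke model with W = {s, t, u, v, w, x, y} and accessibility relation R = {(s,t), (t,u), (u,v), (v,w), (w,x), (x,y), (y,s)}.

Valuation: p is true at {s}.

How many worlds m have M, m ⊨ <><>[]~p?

6

s: successors {t}; <>[]~p there: t:T. ✓
t: successors {u}; <>[]~p there: u:T. ✓
u: successors {v}; <>[]~p there: v:T. ✓
v: successors {w}; <>[]~p there: w:T. ✓
w: successors {x}; <>[]~p there: x:F. ✗
x: successors {y}; <>[]~p there: y:T. ✓
y: successors {s}; <>[]~p there: s:T. ✓
Satisfying worlds: {s, t, u, v, x, y}.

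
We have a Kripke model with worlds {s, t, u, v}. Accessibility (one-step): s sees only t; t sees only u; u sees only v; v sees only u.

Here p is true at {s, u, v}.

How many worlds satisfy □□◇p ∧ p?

s: □□◇p is T, p is T. ✓
t: □□◇p is T, p is F. ✗
u: □□◇p is T, p is T. ✓
v: □□◇p is T, p is T. ✓
Satisfying worlds: {s, u, v}.

3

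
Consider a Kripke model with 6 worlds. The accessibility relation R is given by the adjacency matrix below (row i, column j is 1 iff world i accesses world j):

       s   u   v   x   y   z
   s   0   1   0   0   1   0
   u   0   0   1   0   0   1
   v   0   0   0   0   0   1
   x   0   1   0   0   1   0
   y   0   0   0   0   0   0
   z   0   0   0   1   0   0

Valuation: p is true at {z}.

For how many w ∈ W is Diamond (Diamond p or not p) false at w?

s: successors {u, y}; Diamond p or not p there: u:T, y:T. ✓
u: successors {v, z}; Diamond p or not p there: v:T, z:F. ✓
v: successors {z}; Diamond p or not p there: z:F. ✗
x: successors {u, y}; Diamond p or not p there: u:T, y:T. ✓
y: no successors, so Diamond (Diamond p or not p) fails. ✗
z: successors {x}; Diamond p or not p there: x:T. ✓
Satisfying worlds: {s, u, x, z}.
So Diamond (Diamond p or not p) fails at the other 2 worlds.

2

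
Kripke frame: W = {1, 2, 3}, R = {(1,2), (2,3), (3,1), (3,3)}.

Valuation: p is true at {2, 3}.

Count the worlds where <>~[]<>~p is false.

1: successors {2}; ~[]<>~p there: 2:F. ✗
2: successors {3}; ~[]<>~p there: 3:T. ✓
3: successors {1, 3}; ~[]<>~p there: 1:T, 3:T. ✓
Satisfying worlds: {2, 3}.
So <>~[]<>~p fails at the other 1 world.

1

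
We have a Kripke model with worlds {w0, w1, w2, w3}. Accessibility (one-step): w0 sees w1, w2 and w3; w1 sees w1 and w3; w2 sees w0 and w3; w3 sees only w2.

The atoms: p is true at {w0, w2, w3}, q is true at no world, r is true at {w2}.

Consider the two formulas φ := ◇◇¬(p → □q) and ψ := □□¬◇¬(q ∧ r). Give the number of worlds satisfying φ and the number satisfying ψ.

4 and 0

For ◇◇¬(p → □q):
w0: successors {w1, w2, w3}; ◇¬(p → □q) there: w1:T, w2:T, w3:T. ✓
w1: successors {w1, w3}; ◇¬(p → □q) there: w1:T, w3:T. ✓
w2: successors {w0, w3}; ◇¬(p → □q) there: w0:T, w3:T. ✓
w3: successors {w2}; ◇¬(p → □q) there: w2:T. ✓
— 4 worlds.
For □□¬◇¬(q ∧ r):
w0: successors {w1, w2, w3}; □¬◇¬(q ∧ r) there: w1:F, w2:F, w3:F. ✗
w1: successors {w1, w3}; □¬◇¬(q ∧ r) there: w1:F, w3:F. ✗
w2: successors {w0, w3}; □¬◇¬(q ∧ r) there: w0:F, w3:F. ✗
w3: successors {w2}; □¬◇¬(q ∧ r) there: w2:F. ✗
— 0 worlds.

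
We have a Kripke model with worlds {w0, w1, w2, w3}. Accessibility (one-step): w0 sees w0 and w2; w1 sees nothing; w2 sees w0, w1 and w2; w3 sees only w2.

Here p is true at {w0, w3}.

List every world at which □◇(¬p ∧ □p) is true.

{w1, w3}

w0: successors {w0, w2}; ◇(¬p ∧ □p) there: w0:F, w2:T. ✗
w1: no successors, so □◇(¬p ∧ □p) holds vacuously. ✓
w2: successors {w0, w1, w2}; ◇(¬p ∧ □p) there: w0:F, w1:F, w2:T. ✗
w3: successors {w2}; ◇(¬p ∧ □p) there: w2:T. ✓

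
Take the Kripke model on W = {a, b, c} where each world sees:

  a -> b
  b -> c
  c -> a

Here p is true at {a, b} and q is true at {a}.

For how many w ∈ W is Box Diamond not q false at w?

a: successors {b}; Diamond not q there: b:T. ✓
b: successors {c}; Diamond not q there: c:F. ✗
c: successors {a}; Diamond not q there: a:T. ✓
Satisfying worlds: {a, c}.
So Box Diamond not q fails at the other 1 world.

1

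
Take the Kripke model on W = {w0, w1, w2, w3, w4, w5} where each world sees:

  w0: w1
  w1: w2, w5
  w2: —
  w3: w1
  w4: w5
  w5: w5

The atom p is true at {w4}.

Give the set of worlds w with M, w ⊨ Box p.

w0: successors {w1}; p there: w1:F. ✗
w1: successors {w2, w5}; p there: w2:F, w5:F. ✗
w2: no successors, so Box p holds vacuously. ✓
w3: successors {w1}; p there: w1:F. ✗
w4: successors {w5}; p there: w5:F. ✗
w5: successors {w5}; p there: w5:F. ✗

{w2}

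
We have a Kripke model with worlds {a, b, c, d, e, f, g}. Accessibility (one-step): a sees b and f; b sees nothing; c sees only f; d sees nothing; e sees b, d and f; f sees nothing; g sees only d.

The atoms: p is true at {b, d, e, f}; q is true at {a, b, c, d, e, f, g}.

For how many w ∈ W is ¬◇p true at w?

3

a: ◇p is T. ✗
b: ◇p is F. ✓
c: ◇p is T. ✗
d: ◇p is F. ✓
e: ◇p is T. ✗
f: ◇p is F. ✓
g: ◇p is T. ✗
Satisfying worlds: {b, d, f}.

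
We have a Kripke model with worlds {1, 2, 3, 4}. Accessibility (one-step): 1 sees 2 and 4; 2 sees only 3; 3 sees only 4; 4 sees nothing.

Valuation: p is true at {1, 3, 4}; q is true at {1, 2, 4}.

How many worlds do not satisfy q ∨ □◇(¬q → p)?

1: q is T, □◇(¬q → p) is F. ✓
2: q is T, □◇(¬q → p) is T. ✓
3: q is F, □◇(¬q → p) is F. ✗
4: q is T, □◇(¬q → p) is T. ✓
Satisfying worlds: {1, 2, 4}.
So q ∨ □◇(¬q → p) fails at the other 1 world.

1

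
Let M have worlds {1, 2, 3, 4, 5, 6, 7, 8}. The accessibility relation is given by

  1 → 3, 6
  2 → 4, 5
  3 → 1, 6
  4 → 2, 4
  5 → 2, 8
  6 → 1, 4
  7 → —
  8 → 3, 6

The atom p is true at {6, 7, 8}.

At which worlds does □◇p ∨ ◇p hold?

1: □◇p is F, ◇p is T. ✓
2: □◇p is F, ◇p is F. ✗
3: □◇p is F, ◇p is T. ✓
4: □◇p is F, ◇p is F. ✗
5: □◇p is F, ◇p is T. ✓
6: □◇p is F, ◇p is F. ✗
7: □◇p is T, ◇p is F. ✓
8: □◇p is F, ◇p is T. ✓

{1, 3, 5, 7, 8}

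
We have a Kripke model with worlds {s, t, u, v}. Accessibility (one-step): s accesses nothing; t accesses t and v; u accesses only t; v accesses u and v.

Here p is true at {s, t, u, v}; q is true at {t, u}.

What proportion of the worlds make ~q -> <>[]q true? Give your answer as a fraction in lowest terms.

3/4

s: ~q is T, <>[]q is F. ✗
t: ~q is F, <>[]q is F. ✓
u: ~q is F, <>[]q is F. ✓
v: ~q is T, <>[]q is T. ✓
That's 3 of 4 worlds, so 3/4.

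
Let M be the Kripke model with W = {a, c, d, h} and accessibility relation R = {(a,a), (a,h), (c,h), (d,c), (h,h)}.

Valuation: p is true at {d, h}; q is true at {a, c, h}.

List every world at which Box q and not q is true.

a: Box q is T, not q is F. ✗
c: Box q is T, not q is F. ✗
d: Box q is T, not q is T. ✓
h: Box q is T, not q is F. ✗

{d}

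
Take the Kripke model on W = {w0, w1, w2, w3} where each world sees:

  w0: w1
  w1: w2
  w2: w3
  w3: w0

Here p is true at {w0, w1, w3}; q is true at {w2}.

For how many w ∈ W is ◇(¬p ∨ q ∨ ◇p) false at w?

1

w0: successors {w1}; ¬p ∨ q ∨ ◇p there: w1:F. ✗
w1: successors {w2}; ¬p ∨ q ∨ ◇p there: w2:T. ✓
w2: successors {w3}; ¬p ∨ q ∨ ◇p there: w3:T. ✓
w3: successors {w0}; ¬p ∨ q ∨ ◇p there: w0:T. ✓
Satisfying worlds: {w1, w2, w3}.
So ◇(¬p ∨ q ∨ ◇p) fails at the other 1 world.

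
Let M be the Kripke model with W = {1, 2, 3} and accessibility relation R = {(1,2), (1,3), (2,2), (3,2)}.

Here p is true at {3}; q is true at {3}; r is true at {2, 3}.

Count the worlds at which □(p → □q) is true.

1: successors {2, 3}; p → □q there: 2:T, 3:F. ✗
2: successors {2}; p → □q there: 2:T. ✓
3: successors {2}; p → □q there: 2:T. ✓
Satisfying worlds: {2, 3}.

2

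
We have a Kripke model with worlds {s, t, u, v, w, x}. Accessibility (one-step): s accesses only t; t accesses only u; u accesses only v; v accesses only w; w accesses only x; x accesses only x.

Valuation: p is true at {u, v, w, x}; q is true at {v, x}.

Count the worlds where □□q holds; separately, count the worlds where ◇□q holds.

For □□q:
s: successors {t}; □q there: t:F. ✗
t: successors {u}; □q there: u:T. ✓
u: successors {v}; □q there: v:F. ✗
v: successors {w}; □q there: w:T. ✓
w: successors {x}; □q there: x:T. ✓
x: successors {x}; □q there: x:T. ✓
— 4 worlds.
For ◇□q:
s: successors {t}; □q there: t:F. ✗
t: successors {u}; □q there: u:T. ✓
u: successors {v}; □q there: v:F. ✗
v: successors {w}; □q there: w:T. ✓
w: successors {x}; □q there: x:T. ✓
x: successors {x}; □q there: x:T. ✓
— 4 worlds.

4 and 4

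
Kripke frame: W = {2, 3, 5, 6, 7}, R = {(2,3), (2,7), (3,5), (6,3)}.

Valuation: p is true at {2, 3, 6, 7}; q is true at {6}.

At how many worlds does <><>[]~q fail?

3

2: successors {3, 7}; <>[]~q there: 3:T, 7:F. ✓
3: successors {5}; <>[]~q there: 5:F. ✗
5: no successors, so <><>[]~q fails. ✗
6: successors {3}; <>[]~q there: 3:T. ✓
7: no successors, so <><>[]~q fails. ✗
Satisfying worlds: {2, 6}.
So <><>[]~q fails at the other 3 worlds.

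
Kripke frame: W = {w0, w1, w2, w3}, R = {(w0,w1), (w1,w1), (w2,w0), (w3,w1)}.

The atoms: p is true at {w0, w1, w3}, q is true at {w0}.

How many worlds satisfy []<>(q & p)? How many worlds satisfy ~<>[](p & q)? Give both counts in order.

0 and 4

For []<>(q & p):
w0: successors {w1}; <>(q & p) there: w1:F. ✗
w1: successors {w1}; <>(q & p) there: w1:F. ✗
w2: successors {w0}; <>(q & p) there: w0:F. ✗
w3: successors {w1}; <>(q & p) there: w1:F. ✗
— 0 worlds.
For ~<>[](p & q):
w0: <>[](p & q) is F. ✓
w1: <>[](p & q) is F. ✓
w2: <>[](p & q) is F. ✓
w3: <>[](p & q) is F. ✓
— 4 worlds.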